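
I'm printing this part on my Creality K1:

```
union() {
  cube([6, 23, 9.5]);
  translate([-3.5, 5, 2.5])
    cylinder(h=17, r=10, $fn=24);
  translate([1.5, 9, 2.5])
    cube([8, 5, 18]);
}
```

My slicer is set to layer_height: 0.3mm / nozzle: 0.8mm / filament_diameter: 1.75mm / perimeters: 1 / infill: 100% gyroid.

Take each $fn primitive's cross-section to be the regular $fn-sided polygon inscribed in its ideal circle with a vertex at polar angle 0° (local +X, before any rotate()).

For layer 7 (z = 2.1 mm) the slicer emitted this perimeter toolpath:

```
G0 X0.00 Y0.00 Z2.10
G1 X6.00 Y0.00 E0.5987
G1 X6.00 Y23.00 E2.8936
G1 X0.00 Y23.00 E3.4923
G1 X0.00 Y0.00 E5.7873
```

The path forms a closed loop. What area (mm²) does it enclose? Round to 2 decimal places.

Apply the shoelace formula to the sequence of (X, Y) vertices; enclosed area = 138.00 mm².

138.00 mm²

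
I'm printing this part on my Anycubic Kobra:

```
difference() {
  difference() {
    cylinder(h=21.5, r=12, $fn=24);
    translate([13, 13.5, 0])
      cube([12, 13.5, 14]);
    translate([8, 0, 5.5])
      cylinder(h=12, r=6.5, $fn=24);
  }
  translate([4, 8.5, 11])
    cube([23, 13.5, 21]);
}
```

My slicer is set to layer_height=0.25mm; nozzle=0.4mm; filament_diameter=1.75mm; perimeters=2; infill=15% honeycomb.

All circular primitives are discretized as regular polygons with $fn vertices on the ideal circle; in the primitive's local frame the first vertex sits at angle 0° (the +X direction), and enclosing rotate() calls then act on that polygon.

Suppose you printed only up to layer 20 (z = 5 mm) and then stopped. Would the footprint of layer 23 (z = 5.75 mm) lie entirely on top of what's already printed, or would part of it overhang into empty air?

entirely on top

Compare the two slices. At z = 5: the r=12 cylinder contributes a regular 24-gon of circumradius 12 (area = (24/2)·12.000²·sin(360°/24) = 447.24 mm²); the cube at (13, 13.5) (footprint 12×13.5) is included at this height (area 162.00 mm²); the cylinder at (8, 0) is not intersected at this z (z outside [5.5, 17.5]); Subtracting the remaining from the first: starting from the r=12 cylinder (447.24 mm²), the 12×13.5 cube at (13, 13.5) misses the remaining region (no effect) — area = 447.24 mm²; the cube at (4, 8.5) does not reach this height (z outside [11, 32]); After the difference (first − rest): none of the subtracted shapes is present at this height, so the result so far is unchanged — area = 447.24 mm². At z = 5.75: the r=12 cylinder contributes a regular 24-gon of circumradius 12 (area = (24/2)·12.000²·sin(360°/24) = 447.24 mm²); the 12×13.5 cube at (13, 13.5) contributes its full rectangle (area 162.00 mm²); the r=6.5 cylinder at (8, 0) contributes a regular 24-gon of circumradius 6.5 (area = (24/2)·6.500²·sin(360°/24) = 131.22 mm²); After the difference (first − rest): starting from the r=12 cylinder (447.24 mm²), the 12×13.5 cube at (13, 13.5) misses the remaining region (no effect); the r=6.5 cylinder at (8, 0) partially overlaps it — only the 108.00 mm² overlap (of its 131.22 mm²) is removed, clipping the outline — area = 339.24 mm²; the cube at (4, 8.5) is not intersected at this z (z outside [11, 32]); Subtracting the remaining from the first: none of the subtracted shapes is present at this height, so that combined region is unchanged — area = 339.24 mm². Checking containment: the cross-section at z = 5.75 is a subset of the cross-section at z = 5.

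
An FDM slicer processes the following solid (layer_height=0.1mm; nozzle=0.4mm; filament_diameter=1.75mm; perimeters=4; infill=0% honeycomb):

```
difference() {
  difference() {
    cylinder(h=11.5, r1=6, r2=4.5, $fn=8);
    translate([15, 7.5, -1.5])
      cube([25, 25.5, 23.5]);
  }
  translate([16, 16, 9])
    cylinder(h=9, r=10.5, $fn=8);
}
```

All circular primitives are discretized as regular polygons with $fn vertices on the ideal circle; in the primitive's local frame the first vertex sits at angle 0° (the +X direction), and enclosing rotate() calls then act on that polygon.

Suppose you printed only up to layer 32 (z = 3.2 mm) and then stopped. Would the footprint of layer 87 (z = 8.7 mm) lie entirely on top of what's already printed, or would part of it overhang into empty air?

Compare the two slices. At z = 3.2: the cone (r1=6→r2=4.5) has section circumradius 5.583 here — a regular 8-gon (area = (8/2)·5.583²·sin(360°/8) = 88.15 mm²); the cube at (15, 7.5) (footprint 25×25.5) is included at this height (area 637.50 mm²); Subtracting the remaining from the first: starting from the cone (88.15 mm²), the 25×25.5 cube at (15, 7.5) misses the remaining region (no effect) — area = 88.15 mm²; the cylinder at (16, 16) is not intersected at this z (z outside [9, 18]); After the difference (first − rest): none of the subtracted shapes is present at this height, so that combined region is unchanged — area = 88.15 mm². At z = 8.7: the cone: at t=0.757 of its height the radius interpolates to r₁+(r₂−r₁)t = 4.865, giving a regular 8-gon of that circumradius (area = (8/2)·4.865²·sin(360°/8) = 66.95 mm²); the cube at (15, 7.5) is present — its section is the full 25×25.5 rectangle (area 637.50 mm²); After the difference (first − rest): starting from the cone (66.95 mm²), the 25×25.5 cube at (15, 7.5) misses the remaining region (no effect) — area = 66.95 mm²; the cylinder at (16, 16) is not intersected at this z (z outside [9, 18]); After the difference (first − rest): none of the subtracted shapes is present at this height, so that combined region is unchanged — area = 66.95 mm². Checking containment: the cross-section at z = 8.7 is a subset of the cross-section at z = 3.2.

entirely on top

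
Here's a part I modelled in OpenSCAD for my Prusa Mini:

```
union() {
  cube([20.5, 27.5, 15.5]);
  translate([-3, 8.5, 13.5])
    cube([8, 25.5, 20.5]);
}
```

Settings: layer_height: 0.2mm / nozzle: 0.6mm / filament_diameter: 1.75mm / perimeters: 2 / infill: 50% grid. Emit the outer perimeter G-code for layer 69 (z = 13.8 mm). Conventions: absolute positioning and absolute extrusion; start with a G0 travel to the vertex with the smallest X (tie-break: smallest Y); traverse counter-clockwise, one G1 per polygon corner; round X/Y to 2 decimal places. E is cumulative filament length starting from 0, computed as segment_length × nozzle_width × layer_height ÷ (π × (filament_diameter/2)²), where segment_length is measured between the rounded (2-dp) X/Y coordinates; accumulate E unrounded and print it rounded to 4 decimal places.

At z = 13.8 mm: the cube is present — its section is the full 20.5×27.5 rectangle; the 8×25.5 cube at (-3, 8.5) contributes its full rectangle; Combining (union): the regions partially overlap (shared area 95.00 mm²), so overlapping operands fuse into one piece — 1 connected region. The outline is a single polygon with 8 vertices. Extrusion per mm of travel: 0.6 × 0.2 / (π × 0.875²) = 0.049890. Accumulating E over each segment gives final E = 5.7374.

G0 X-3.00 Y8.50 Z13.80
G1 X0.00 Y8.50 E0.1497
G1 X0.00 Y0.00 E0.5737
G1 X20.50 Y0.00 E1.5965
G1 X20.50 Y27.50 E2.9685
G1 X5.00 Y27.50 E3.7418
G1 X5.00 Y34.00 E4.0661
G1 X-3.00 Y34.00 E4.4652
G1 X-3.00 Y8.50 E5.7374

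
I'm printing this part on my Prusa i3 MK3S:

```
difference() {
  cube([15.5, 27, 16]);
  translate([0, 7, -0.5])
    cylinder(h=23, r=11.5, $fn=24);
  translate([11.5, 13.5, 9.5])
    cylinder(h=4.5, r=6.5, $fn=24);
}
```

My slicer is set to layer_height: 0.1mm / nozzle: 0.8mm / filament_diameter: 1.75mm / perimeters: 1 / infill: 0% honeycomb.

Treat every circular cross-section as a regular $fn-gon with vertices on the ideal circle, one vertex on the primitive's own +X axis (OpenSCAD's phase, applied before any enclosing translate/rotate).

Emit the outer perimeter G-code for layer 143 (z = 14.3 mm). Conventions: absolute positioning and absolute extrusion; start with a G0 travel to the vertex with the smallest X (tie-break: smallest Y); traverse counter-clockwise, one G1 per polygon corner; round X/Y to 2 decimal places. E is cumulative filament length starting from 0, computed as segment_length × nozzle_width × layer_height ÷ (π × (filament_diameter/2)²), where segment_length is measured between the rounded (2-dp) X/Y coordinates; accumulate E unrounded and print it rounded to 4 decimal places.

G0 X0.00 Y18.50 Z14.30
G1 X2.98 Y18.11 E0.1000
G1 X5.75 Y16.96 E0.1997
G1 X8.13 Y15.13 E0.2996
G1 X9.96 Y12.75 E0.3994
G1 X11.11 Y9.98 E0.4992
G1 X11.50 Y7.00 E0.5991
G1 X11.11 Y4.02 E0.6991
G1 X9.96 Y1.25 E0.7989
G1 X9.00 Y0.00 E0.8513
G1 X15.50 Y0.00 E1.0675
G1 X15.50 Y27.00 E1.9655
G1 X0.00 Y27.00 E2.4810
G1 X0.00 Y18.50 E2.7637

At z = 14.3 mm: the cube (footprint 15.5×27) is included at this height; the r=11.5 cylinder at (0, 7) gives a regular 24-gon of circumradius 11.5 (constant along its height); the cylinder at (11.5, 13.5) is not intersected at this z (z outside [9.5, 14]); Subtracting the remaining from the first: starting from the 15.5×27 cube, the r=11.5 cylinder at (0, 7) partially overlaps it — only the 177.40 mm² overlap (of its 410.75 mm²) is removed, clipping the outline — 1 connected region. The outline is a single polygon with 13 vertices. Extrusion per mm of travel: 0.8 × 0.1 / (π × 0.875²) = 0.033260. Accumulating E over each segment gives final E = 2.7637.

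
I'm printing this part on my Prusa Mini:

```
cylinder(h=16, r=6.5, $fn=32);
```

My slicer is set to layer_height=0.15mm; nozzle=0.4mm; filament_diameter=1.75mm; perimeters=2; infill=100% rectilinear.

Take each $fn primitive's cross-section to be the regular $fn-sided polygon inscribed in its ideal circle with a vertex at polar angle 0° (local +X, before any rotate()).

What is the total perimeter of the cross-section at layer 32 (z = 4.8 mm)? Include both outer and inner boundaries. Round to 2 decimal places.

40.78 mm

At z = 4.8 mm: the r=6.5 cylinder contributes a regular 32-gon of circumradius 6.5 (perimeter = 2·32·6.500·sin(180°/32) = 40.78 mm). Overall, the cross-section is a single solid region. Total boundary length (outer) = 40.78 mm.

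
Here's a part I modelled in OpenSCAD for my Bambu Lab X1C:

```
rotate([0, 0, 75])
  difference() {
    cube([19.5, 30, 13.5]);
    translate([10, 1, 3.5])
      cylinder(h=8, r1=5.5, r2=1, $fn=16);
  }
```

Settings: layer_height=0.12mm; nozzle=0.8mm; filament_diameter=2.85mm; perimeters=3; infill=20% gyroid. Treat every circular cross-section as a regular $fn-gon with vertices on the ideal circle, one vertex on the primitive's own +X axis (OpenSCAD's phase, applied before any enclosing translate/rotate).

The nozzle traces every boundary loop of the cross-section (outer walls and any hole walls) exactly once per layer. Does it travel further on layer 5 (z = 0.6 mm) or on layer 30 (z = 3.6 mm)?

layer 30 (z = 3.6 mm)

Layer 5 (z = 0.6): the 19.5×30 cube contributes its full rectangle (perimeter 99.00 mm); the cone at (10, 1) is absent (z outside [3.5, 11.5]); Subtracting the remaining from the first: none of the subtracted shapes is present at this height, so the 19.5×30 cube is unchanged — boundary = 99.00 mm; (rotated 75° about Z; rotation is an isometry so areas/perimeters/island counts are preserved). So its perimeter = 99.00 mm. Layer 30 (z = 3.6): the cube is present — its section is the full 19.5×30 rectangle (perimeter 99.00 mm); the cone at (10, 1): at t=0.013 of its height the radius interpolates to r₁+(r₂−r₁)t = 5.444, giving a regular 16-gon of that circumradius (perimeter = 2·16·5.444·sin(180°/16) = 33.98 mm); Taking the first minus the rest: starting from the 19.5×30 cube, the cone at (10, 1) partially overlaps it — only the 56.05 mm² overlap (of its 90.72 mm²) is removed, clipping the outline — boundary = 107.54 mm; (rotated 75° about Z; rotation is an isometry so areas/perimeters/island counts are preserved). So its perimeter = 107.54 mm. Layer 30 is larger (107.54 vs 99.00 mm).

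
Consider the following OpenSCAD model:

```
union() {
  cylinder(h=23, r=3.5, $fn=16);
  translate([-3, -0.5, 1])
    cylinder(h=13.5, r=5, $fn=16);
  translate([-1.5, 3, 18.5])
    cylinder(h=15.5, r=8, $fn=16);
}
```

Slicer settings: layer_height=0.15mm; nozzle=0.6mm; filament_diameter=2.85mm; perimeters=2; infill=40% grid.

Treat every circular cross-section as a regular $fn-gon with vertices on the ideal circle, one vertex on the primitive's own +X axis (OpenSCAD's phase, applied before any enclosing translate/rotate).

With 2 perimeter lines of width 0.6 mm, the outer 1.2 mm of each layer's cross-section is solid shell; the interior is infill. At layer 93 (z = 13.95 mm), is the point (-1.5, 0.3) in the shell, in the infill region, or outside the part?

infill

At z = 13.95 mm: the cylinder: section is a regular 16-gon, circumradius r=3.5; the r=5 cylinder at (-3, -0.5) contributes a regular 16-gon of circumradius 5; the cylinder at (-1.5, 3) does not reach this height (z outside [18.5, 34]); Taking the union: the regions partially overlap (shared area 28.79 mm²), so overlapping operands fuse into one piece — 1 connected region. Overall, the cross-section is a single solid region. The nearest boundary edge runs (-1.09, 4.12)→(-0.12, 3.48); distance from the point to it = 3.46 mm. The point is inside the cross-section and 3.46 mm from the nearest boundary — more than the 1.2 mm shell width (2 × 0.6), so it's in the infill interior.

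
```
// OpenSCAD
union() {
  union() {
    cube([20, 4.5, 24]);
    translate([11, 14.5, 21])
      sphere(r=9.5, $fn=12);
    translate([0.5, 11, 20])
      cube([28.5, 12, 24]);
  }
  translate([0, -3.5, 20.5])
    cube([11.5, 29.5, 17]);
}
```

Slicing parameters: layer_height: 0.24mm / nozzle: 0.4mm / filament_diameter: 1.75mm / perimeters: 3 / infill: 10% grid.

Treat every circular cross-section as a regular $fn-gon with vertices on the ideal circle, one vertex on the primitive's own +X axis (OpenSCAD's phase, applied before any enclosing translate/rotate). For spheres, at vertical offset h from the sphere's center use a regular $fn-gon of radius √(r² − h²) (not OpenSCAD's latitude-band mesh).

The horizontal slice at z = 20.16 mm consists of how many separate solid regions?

At z = 20.16 mm: the cube is present — its section is the full 20×4.5 rectangle; the r=9.5 sphere at (11, 14.5) slices to a regular 12-gon of circumradius 9.463 (√(r²−h²) with h=0.84 from center); the cube at (0.5, 11) is present — its section is the full 28.5×12 rectangle; Merging all regions: the regions partially overlap (shared area 193.81 mm²), so overlapping operands fuse into one piece — 2 connected regions; the cube at (0, -3.5) does not reach this height (z outside [20.5, 37.5]); Taking the union: only that combined region is present, so the union is just that shape — 2 connected regions. The result has 2 disconnected regions.

2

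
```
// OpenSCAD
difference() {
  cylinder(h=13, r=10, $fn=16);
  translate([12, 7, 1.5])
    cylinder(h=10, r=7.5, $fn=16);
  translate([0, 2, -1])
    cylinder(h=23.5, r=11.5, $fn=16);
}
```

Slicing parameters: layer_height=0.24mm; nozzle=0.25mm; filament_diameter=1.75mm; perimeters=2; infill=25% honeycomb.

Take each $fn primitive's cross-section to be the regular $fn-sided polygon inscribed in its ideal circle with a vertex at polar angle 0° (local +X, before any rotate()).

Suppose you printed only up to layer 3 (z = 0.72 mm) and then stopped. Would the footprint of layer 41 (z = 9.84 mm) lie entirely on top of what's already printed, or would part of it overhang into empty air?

entirely on top

Compare the two slices. At z = 0.72: the cylinder: section is a regular 16-gon, circumradius r=10 (area = (16/2)·10.000²·sin(360°/16) = 306.15 mm²); the cylinder at (12, 7) is absent (z outside [1.5, 11.5]); the r=11.5 cylinder at (0, 2) contributes a regular 16-gon of circumradius 11.5 (area = (16/2)·11.500²·sin(360°/16) = 404.88 mm²); Subtracting the remaining from the first: starting from the r=10 cylinder (306.15 mm²), the r=11.5 cylinder at (0, 2) partially overlaps it — only the 300.60 mm² overlap (of its 404.88 mm²) is removed, clipping the outline — area = 5.54 mm². At z = 9.84: the r=10 cylinder gives a regular 16-gon of circumradius 10 (constant along its height) (area = (16/2)·10.000²·sin(360°/16) = 306.15 mm²); the r=7.5 cylinder at (12, 7) contributes a regular 16-gon of circumradius 7.5 (area = (16/2)·7.500²·sin(360°/16) = 172.21 mm²); the r=11.5 cylinder at (0, 2) gives a regular 16-gon of circumradius 11.5 (constant along its height) (area = (16/2)·11.500²·sin(360°/16) = 404.88 mm²); Subtracting the remaining from the first: starting from the r=10 cylinder (306.15 mm²), the r=7.5 cylinder at (12, 7) partially overlaps it — only the 23.32 mm² overlap (of its 172.21 mm²) is removed, clipping the outline; the r=11.5 cylinder at (0, 2) partially overlaps it — only the 277.28 mm² overlap (of its 404.88 mm²) is removed, clipping the outline — area = 5.54 mm². Checking containment: the cross-section at z = 9.84 is a subset of the cross-section at z = 0.72.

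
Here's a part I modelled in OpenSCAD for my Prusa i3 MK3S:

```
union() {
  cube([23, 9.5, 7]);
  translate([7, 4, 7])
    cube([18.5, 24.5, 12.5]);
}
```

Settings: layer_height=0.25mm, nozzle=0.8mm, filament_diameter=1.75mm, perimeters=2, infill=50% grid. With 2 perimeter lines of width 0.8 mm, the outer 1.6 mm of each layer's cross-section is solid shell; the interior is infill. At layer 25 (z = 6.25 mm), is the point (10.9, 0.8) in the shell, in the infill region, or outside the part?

shell

At z = 6.25 mm: the cube is present — its section is the full 23×9.5 rectangle; the cube at (7, 4) is not intersected at this z (z outside [7, 19.5]); Merging all regions: only the 23×9.5 cube is present, so the union is just that shape — 1 connected region. Overall, the cross-section is a single solid region. The nearest boundary edge runs (0.00, 0.00)→(23.00, 0.00); distance from the point to it = 0.80 mm. The point is inside the cross-section, 0.80 mm from the nearest boundary — within the 1.6 mm shell band (2 × 0.8).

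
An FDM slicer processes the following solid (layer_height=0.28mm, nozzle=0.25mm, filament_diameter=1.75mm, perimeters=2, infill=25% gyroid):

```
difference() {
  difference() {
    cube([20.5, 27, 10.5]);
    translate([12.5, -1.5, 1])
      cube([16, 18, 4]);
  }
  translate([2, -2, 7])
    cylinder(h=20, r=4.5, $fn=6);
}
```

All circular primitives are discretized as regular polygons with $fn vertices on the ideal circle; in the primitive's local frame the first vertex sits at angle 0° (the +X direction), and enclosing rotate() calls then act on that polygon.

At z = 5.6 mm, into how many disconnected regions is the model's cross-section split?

At z = 5.6 mm: the cube (footprint 20.5×27) is included at this height; the cube at (12.5, -1.5) is absent (z outside [1, 5]); Subtracting the remaining from the first: none of the subtracted shapes is present at this height, so the 20.5×27 cube is unchanged — 1 connected region; the cylinder at (2, -2) is not intersected at this z (z outside [7, 27]); Subtracting the remaining from the first: none of the subtracted shapes is present at this height, so that combined region is unchanged — 1 connected region. The result has 1 disconnected region.

1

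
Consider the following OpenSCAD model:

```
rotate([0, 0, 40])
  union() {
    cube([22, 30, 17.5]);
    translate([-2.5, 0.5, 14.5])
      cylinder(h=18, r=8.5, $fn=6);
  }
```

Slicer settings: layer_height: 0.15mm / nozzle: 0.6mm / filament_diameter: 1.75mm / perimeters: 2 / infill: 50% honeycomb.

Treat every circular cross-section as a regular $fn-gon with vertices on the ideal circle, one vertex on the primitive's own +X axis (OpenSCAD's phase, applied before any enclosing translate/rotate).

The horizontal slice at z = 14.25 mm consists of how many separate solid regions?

1

At z = 14.25 mm: the 22×30 cube contributes its full rectangle; the cylinder at (-2.5, 0.5) does not reach this height (z outside [14.5, 32.5]); Merging all regions: only the 22×30 cube is present, so the union is just that shape — 1 connected region; (whole slice rotated 40° about Z — lengths, areas and connectivity unchanged). The result has 1 disconnected region.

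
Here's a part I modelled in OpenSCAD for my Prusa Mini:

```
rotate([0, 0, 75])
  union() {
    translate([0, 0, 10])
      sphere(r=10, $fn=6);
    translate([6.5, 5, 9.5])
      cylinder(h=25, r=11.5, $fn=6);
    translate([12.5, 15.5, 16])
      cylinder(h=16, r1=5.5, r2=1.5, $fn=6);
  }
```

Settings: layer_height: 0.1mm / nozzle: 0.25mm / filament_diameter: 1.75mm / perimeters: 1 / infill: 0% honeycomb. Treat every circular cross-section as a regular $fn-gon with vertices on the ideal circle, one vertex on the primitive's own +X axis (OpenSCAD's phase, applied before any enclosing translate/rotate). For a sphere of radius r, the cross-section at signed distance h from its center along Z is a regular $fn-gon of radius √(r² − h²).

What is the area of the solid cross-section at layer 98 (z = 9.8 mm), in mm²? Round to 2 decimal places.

At z = 9.8 mm: the r=10 sphere slices to a regular 6-gon of circumradius 9.998 (√(r²−h²) with h=0.2 from center) (area = (6/2)·9.998²·sin(360°/6) = 259.70 mm²); the r=11.5 cylinder at (6.5, 5) gives a regular 6-gon of circumradius 11.5 (constant along its height) (area = (6/2)·11.500²·sin(360°/6) = 343.60 mm²); the cone at (12.5, 15.5) does not reach this height (z outside [16, 32]); Taking the union: the regions partially overlap — summed areas 603.30 mm² minus the doubly-counted overlap 143.00 mm² gives 460.30 mm² — area = 460.30 mm²; (whole slice rotated 75° about Z — lengths, areas and connectivity unchanged). Overall, the cross-section is a single solid region. Net area = 460.30 mm².

460.30 mm²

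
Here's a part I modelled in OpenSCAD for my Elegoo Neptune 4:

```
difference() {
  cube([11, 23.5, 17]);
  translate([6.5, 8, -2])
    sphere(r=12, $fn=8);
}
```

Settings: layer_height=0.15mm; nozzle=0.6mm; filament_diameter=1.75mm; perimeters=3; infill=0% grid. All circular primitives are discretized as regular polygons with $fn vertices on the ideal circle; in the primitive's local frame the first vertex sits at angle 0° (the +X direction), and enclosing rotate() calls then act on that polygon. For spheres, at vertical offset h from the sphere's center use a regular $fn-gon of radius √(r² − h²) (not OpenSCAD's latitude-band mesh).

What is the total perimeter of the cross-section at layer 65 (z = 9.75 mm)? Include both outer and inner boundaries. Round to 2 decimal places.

83.92 mm

At z = 9.75 mm: the 11×23.5 cube contributes its full rectangle (perimeter 69.00 mm); the r=12 sphere at (6.5, 8) slices to a regular 8-gon of circumradius 2.437 (√(r²−h²) with h=11.75 from center) (perimeter = 2·8·2.437·sin(180°/8) = 14.92 mm); Taking the first minus the rest: starting from the 11×23.5 cube, the r=12 sphere at (6.5, 8) lies wholly inside it (removes its full 16.79 mm² and its 14.92 mm outline becomes a hole wall) — boundary (outer + 1 inner loop) = 83.92 mm. Overall, the cross-section is one region with 1 hole. Total boundary length (outer + inner) = 83.92 mm.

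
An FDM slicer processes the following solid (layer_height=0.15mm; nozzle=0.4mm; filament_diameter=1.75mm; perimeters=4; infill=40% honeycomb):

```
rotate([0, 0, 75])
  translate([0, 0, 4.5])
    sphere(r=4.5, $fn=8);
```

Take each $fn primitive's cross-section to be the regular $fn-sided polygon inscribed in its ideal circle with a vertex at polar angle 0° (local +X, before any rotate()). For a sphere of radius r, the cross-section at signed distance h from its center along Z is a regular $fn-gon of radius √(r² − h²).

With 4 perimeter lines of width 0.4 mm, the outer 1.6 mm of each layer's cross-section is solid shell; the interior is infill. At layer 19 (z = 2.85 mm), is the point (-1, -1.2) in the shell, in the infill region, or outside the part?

infill

At z = 2.85 mm: the r=4.5 sphere slices to a regular 8-gon of circumradius 4.187 (√(r²−h²) with h=1.65 from center); (whole slice rotated 75° about Z — lengths, areas and connectivity unchanged). Overall, the cross-section is a single solid region. Undo the 75° rotation: the query point maps to (-1.418, 0.655) in the un-rotated model frame. The nearest boundary edge runs (-2.96, 2.96)→(-4.19, 0.00); distance from the point to it = 2.31 mm. The point is inside the cross-section and 2.31 mm from the nearest boundary — more than the 1.6 mm shell width (4 × 0.4), so it's in the infill interior.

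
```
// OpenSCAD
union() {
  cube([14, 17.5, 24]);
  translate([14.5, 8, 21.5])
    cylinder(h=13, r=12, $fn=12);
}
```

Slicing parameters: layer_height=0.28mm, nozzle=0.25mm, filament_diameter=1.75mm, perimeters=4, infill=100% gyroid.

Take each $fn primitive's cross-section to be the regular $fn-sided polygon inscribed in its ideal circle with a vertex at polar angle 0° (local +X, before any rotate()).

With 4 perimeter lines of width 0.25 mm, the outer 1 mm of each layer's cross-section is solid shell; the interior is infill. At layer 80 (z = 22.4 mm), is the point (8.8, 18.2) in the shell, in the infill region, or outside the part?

shell

At z = 22.4 mm: the cube is present — its section is the full 14×17.5 rectangle; the cylinder at (14.5, 8): section is a regular 12-gon, circumradius r=12; Merging all regions: the regions partially overlap (shared area 174.64 mm²), so overlapping operands fuse into one piece — 1 connected region. Overall, the cross-section is a single solid region. The nearest boundary edge runs (8.50, 18.39)→(14.50, 20.00); distance from the point to it = 0.26 mm. The point is inside the cross-section, 0.26 mm from the nearest boundary — within the 1 mm shell band (4 × 0.25).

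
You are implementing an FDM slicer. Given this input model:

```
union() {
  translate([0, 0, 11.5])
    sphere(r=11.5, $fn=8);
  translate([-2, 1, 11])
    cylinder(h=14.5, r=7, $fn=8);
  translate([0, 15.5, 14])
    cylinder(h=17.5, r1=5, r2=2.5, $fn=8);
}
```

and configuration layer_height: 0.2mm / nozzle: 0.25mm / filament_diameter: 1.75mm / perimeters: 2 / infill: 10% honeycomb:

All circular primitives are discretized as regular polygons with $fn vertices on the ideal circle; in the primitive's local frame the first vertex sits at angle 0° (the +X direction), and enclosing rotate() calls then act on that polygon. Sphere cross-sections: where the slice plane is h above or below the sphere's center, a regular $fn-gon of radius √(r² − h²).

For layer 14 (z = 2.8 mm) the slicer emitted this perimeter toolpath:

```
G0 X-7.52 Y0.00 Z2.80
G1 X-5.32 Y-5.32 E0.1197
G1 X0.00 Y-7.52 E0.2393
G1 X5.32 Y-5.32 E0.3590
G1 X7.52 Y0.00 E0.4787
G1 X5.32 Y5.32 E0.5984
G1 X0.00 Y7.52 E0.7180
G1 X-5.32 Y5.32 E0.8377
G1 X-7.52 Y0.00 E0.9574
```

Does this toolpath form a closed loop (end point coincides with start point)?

Start point (G0): (-7.52, 0.00). End point (last G1): the path returns to the start — closed.

yes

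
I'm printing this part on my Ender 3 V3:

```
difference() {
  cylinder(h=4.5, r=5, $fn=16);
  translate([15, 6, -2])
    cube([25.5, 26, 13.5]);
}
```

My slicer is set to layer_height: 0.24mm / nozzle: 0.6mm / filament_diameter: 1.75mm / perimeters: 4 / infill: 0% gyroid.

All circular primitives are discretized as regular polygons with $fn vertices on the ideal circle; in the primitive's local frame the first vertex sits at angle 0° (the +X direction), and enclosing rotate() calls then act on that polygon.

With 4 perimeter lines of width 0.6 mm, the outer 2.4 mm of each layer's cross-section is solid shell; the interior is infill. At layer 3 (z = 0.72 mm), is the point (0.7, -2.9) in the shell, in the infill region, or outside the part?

At z = 0.72 mm: the r=5 cylinder gives a regular 16-gon of circumradius 5 (constant along its height); the cube at (15, 6) (footprint 25.5×26) is included at this height; Taking the first minus the rest: starting from the r=5 cylinder, the 25.5×26 cube at (15, 6) misses the remaining region (no effect) — 1 connected region. Overall, the cross-section is a single solid region. The nearest boundary edge runs (1.91, -4.62)→(-0.00, -5.00); distance from the point to it = 1.92 mm. The point is inside the cross-section, 1.92 mm from the nearest boundary — within the 2.4 mm shell band (4 × 0.6).

shell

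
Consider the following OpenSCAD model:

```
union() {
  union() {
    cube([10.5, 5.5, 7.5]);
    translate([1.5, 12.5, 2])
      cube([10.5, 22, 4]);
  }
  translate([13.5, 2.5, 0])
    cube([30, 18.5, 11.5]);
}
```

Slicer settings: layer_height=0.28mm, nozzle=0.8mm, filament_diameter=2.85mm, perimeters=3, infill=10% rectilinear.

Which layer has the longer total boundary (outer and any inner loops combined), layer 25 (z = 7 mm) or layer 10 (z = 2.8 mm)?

layer 10 (z = 2.8 mm)

Layer 25 (z = 7): the cube is present — its section is the full 10.5×5.5 rectangle (perimeter 32.00 mm); the cube at (1.5, 12.5) is not intersected at this z (z outside [2, 6]); Merging all regions: only the 10.5×5.5 cube is present, so the union is just that shape — boundary = 32.00 mm; the 30×18.5 cube at (13.5, 2.5) contributes its full rectangle (perimeter 97.00 mm); Combining (union): the 2 present regions are separate (no shared area or edge), so areas and boundary lengths simply add and each stays a separate island — boundary = 129.00 mm. So its perimeter = 129.00 mm. Layer 10 (z = 2.8): the cube (footprint 10.5×5.5) is included at this height (perimeter 32.00 mm); the 10.5×22 cube at (1.5, 12.5) contributes its full rectangle (perimeter 65.00 mm); Combining (union): the 2 present regions are separate (no shared area or edge), so areas and boundary lengths simply add and each stays a separate island — boundary = 97.00 mm; the cube at (13.5, 2.5) is present — its section is the full 30×18.5 rectangle (perimeter 97.00 mm); Taking the union: the 2 present regions are separate (no shared area or edge), so areas and boundary lengths simply add and each stays a separate island — boundary = 194.00 mm. So its perimeter = 194.00 mm. Layer 10 is larger (194.00 vs 129.00 mm).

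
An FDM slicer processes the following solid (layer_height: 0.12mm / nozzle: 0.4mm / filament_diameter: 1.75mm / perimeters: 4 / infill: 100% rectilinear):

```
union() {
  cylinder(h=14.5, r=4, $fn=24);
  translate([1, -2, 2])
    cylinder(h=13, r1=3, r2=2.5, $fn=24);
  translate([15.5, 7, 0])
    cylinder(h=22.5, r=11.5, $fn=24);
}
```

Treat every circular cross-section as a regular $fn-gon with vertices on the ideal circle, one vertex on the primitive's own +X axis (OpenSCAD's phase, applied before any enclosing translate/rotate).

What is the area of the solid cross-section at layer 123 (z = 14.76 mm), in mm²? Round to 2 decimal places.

At z = 14.76 mm: the cylinder is not intersected at this z (z outside [0, 14.5]); the cone at (1, -2) contributes a regular 24-gon of circumradius 2.509 (interpolated between r1=3 and r2=2.5 at t=0.982) (area = (24/2)·2.509²·sin(360°/24) = 19.56 mm²); the cylinder at (15.5, 7): section is a regular 24-gon, circumradius r=11.5 (area = (24/2)·11.500²·sin(360°/24) = 410.75 mm²); Merging all regions: the 2 present regions are separate (no shared area or edge), so areas and boundary lengths simply add and each stays a separate island — area = 430.30 mm². Overall, the cross-section has 2 separate islands. Net area = 430.30 mm².

430.30 mm²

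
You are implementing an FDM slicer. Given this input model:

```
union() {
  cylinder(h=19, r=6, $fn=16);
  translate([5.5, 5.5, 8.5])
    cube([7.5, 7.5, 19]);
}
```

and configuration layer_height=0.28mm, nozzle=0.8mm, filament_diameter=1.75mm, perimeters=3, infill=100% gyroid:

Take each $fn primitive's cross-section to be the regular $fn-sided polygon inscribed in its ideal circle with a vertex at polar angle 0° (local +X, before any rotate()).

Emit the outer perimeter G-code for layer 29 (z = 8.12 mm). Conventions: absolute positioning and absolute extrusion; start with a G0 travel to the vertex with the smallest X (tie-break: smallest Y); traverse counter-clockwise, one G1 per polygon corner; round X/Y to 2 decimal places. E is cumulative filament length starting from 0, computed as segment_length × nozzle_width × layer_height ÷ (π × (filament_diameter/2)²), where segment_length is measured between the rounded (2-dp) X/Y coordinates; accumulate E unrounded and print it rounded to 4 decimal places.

G0 X-6.00 Y0.00 Z8.12
G1 X-5.54 Y-2.30 E0.2184
G1 X-4.24 Y-4.24 E0.4359
G1 X-2.30 Y-5.54 E0.6534
G1 X0.00 Y-6.00 E0.8718
G1 X2.30 Y-5.54 E1.0903
G1 X4.24 Y-4.24 E1.3078
G1 X5.54 Y-2.30 E1.5252
G1 X6.00 Y0.00 E1.7437
G1 X5.54 Y2.30 E1.9621
G1 X4.24 Y4.24 E2.1796
G1 X2.30 Y5.54 E2.3971
G1 X0.00 Y6.00 E2.6155
G1 X-2.30 Y5.54 E2.8340
G1 X-4.24 Y4.24 E3.0514
G1 X-5.54 Y2.30 E3.2689
G1 X-6.00 Y0.00 E3.4874

At z = 8.12 mm: the cylinder: section is a regular 16-gon, circumradius r=6; the cube at (5.5, 5.5) is not intersected at this z (z outside [8.5, 27.5]); Merging all regions: only the r=6 cylinder is present, so the union is just that shape — 1 connected region. The outline is a single polygon with 16 vertices. Extrusion per mm of travel: 0.8 × 0.28 / (π × 0.875²) = 0.093128. Accumulating E over each segment gives final E = 3.4874.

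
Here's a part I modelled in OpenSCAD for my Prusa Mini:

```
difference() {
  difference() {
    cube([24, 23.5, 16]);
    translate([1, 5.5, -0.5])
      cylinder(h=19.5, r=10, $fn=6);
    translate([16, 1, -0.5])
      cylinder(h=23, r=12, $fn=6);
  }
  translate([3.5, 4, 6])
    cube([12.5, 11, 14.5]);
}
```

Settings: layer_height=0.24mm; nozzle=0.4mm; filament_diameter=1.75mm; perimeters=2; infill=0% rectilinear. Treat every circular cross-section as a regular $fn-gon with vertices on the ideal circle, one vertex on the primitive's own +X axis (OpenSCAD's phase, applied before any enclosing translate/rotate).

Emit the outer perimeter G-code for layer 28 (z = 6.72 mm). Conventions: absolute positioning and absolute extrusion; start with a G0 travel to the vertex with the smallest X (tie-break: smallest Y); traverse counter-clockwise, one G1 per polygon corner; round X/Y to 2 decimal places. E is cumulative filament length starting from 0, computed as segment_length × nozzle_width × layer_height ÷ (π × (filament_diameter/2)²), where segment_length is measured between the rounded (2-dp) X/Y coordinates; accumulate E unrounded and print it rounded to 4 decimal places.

G0 X0.00 Y14.16 Z6.72
G1 X3.50 Y14.16 E0.1397
G1 X3.50 Y15.00 E0.1732
G1 X16.00 Y15.00 E0.6721
G1 X16.00 Y11.39 E0.8162
G1 X22.00 Y11.39 E1.0557
G1 X24.00 Y7.93 E1.2152
G1 X24.00 Y23.50 E1.8366
G1 X0.00 Y23.50 E2.7945
G1 X0.00 Y14.16 E3.1673

At z = 6.72 mm: the cube (footprint 24×23.5) is included at this height; the r=10 cylinder at (1, 5.5) gives a regular 6-gon of circumradius 10 (constant along its height); the r=12 cylinder at (16, 1) gives a regular 6-gon of circumradius 12 (constant along its height); After the difference (first − rest): starting from the 24×23.5 cube, the r=10 cylinder at (1, 5.5) partially overlaps it — only the 125.38 mm² overlap (of its 259.81 mm²) is removed, clipping the outline; the r=12 cylinder at (16, 1) partially overlaps it — only the 160.89 mm² overlap (of its 374.12 mm²) is removed, clipping the outline — 1 connected region; the 12.5×11 cube at (3.5, 4) contributes its full rectangle; Taking the first minus the rest: starting from that combined region, the 12.5×11 cube at (3.5, 4) partially overlaps it — only the 38.46 mm² overlap (of its 137.50 mm²) is removed, clipping the outline — 1 connected region. The outline is a single polygon with 9 vertices. Extrusion per mm of travel: 0.4 × 0.24 / (π × 0.875²) = 0.039912. Accumulating E over each segment gives final E = 3.1673.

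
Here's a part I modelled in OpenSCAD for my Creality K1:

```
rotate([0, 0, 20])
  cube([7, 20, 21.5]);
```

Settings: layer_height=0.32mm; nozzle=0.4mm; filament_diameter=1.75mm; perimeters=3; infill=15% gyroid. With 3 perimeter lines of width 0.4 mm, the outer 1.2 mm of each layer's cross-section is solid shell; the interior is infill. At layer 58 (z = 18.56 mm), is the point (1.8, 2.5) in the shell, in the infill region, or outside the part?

At z = 18.56 mm: the cube is present — its section is the full 7×20 rectangle; (whole slice rotated 20° about Z — lengths, areas and connectivity unchanged). Overall, the cross-section is a single solid region. Undo the 20° rotation: the query point maps to (2.546, 1.734) in the un-rotated model frame. The nearest boundary edge runs (0.00, 0.00)→(7.00, 0.00); distance from the point to it = 1.73 mm. The point is inside the cross-section and 1.73 mm from the nearest boundary — more than the 1.2 mm shell width (3 × 0.4), so it's in the infill interior.

infill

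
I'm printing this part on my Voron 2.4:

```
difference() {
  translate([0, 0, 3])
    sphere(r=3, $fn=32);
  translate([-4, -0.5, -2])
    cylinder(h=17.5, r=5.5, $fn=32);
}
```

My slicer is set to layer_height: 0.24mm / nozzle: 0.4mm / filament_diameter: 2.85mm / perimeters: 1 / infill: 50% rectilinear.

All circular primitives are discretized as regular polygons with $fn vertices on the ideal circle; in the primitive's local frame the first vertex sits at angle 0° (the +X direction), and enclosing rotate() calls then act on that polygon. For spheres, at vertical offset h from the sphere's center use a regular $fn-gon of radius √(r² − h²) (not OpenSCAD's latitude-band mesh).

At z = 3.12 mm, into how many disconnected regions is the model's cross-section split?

At z = 3.12 mm: the r=3 sphere contributes a regular 32-gon of circumradius √(3²−0.12²) = 2.998; the cylinder at (-4, -0.5): section is a regular 32-gon, circumradius r=5.5; Subtracting the remaining from the first: starting from the r=3 sphere, the r=5.5 cylinder at (-4, -0.5) partially overlaps it — only the 20.97 mm² overlap (of its 94.42 mm²) is removed, clipping the outline — 1 connected region. The result has 1 disconnected region.

1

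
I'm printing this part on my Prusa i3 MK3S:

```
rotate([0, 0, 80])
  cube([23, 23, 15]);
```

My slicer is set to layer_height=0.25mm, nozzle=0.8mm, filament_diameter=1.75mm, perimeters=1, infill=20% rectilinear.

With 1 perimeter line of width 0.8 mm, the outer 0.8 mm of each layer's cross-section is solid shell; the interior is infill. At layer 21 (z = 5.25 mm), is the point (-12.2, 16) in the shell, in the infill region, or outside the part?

infill

At z = 5.25 mm: the 23×23 cube contributes its full rectangle; (rotated 80° about Z; rotation is an isometry so areas/perimeters/island counts are preserved). Overall, the cross-section is a single solid region. Undo the 80° rotation: the query point maps to (13.638, 14.793) in the un-rotated model frame. The nearest boundary edge runs (23.00, 23.00)→(0.00, 23.00); distance from the point to it = 8.21 mm. The point is inside the cross-section and 8.21 mm from the nearest boundary — more than the 0.8 mm shell width (1 × 0.8), so it's in the infill interior.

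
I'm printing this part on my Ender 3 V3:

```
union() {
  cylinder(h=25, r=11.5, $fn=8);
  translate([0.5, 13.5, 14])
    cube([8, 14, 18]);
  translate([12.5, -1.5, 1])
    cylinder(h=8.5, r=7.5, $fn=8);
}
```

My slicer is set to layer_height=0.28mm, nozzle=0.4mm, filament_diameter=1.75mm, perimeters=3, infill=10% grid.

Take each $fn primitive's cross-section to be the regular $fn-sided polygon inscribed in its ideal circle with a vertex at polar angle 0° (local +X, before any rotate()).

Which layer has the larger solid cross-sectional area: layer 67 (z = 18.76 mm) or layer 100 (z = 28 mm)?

layer 67 (z = 18.76 mm)

Layer 67 (z = 18.76): the r=11.5 cylinder contributes a regular 8-gon of circumradius 11.5 (area = (8/2)·11.500²·sin(360°/8) = 374.06 mm²); the 8×14 cube at (0.5, 13.5) contributes its full rectangle (area 112.00 mm²); the cylinder at (12.5, -1.5) does not reach this height (z outside [1, 9.5]); Merging all regions: the 2 present regions are separate (no shared area or edge), so areas and boundary lengths simply add and each stays a separate island — area = 486.06 mm². So its area = 486.06 mm². Layer 100 (z = 28): the cylinder does not reach this height (z outside [0, 25]); the cube at (0.5, 13.5) (footprint 8×14) is included at this height (area 112.00 mm²); the cylinder at (12.5, -1.5) is not intersected at this z (z outside [1, 9.5]); Combining (union): only the 8×14 cube at (0.5, 13.5) is present, so the union is just that shape — area = 112.00 mm². So its area = 112.00 mm². Layer 67 is larger (486.06 vs 112.00 mm²).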